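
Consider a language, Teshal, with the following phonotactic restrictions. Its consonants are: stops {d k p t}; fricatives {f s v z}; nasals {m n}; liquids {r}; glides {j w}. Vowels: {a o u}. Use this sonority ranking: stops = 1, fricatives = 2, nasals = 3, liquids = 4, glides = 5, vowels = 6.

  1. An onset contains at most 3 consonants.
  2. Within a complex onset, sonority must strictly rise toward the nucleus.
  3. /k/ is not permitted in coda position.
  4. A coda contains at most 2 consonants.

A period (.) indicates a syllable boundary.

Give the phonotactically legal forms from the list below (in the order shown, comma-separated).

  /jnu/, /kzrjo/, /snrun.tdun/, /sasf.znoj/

/sasf.znoj/

/jnu/ — violates constraint 2: syllable 1 onset /jn/: /j/ (glide, 5) → /n/ (nasal, 3) does not rise → phonotactically illegal
/kzrjo/ — violates constraint 1: syllable 1 onset /kzrj/ has 4 consonants (> 3) → phonotactically illegal
/snrun.tdun/ — violates constraint 2: syllable 2 onset /td/: /t/ (stop, 1) → /d/ (stop, 1) does not rise → phonotactically illegal
/sasf.znoj/ — σ1 onset /s/, coda /sf/ (2C) ok; σ2 onset /zn/ (2→3 rises), coda /j/ ok → phonotactically legal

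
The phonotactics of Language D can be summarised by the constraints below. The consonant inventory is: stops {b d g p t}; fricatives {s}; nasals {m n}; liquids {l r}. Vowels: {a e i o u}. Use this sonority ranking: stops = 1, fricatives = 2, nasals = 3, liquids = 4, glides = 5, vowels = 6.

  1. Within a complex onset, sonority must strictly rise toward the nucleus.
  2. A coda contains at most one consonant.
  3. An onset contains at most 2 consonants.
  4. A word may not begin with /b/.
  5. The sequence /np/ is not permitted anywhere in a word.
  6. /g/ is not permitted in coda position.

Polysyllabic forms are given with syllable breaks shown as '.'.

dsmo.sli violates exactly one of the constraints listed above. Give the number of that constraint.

dsmo.sli: syllable 1 onset /dsm/ has 3 consonants (> 2).
This is a violation of constraint 3: "An onset contains at most 2 consonants."
The remaining constraints (1, 2, 4, 5, 6) are satisfied.

3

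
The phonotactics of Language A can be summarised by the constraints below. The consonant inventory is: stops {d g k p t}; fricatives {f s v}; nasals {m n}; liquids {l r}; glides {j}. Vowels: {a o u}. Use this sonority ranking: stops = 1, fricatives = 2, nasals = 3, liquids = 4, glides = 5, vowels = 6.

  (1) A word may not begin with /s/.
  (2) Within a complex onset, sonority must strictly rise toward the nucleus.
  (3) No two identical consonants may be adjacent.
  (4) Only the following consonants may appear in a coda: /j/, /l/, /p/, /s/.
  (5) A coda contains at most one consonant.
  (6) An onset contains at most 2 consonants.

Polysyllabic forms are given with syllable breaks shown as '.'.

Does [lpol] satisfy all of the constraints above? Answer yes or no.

[lpol] — violates constraint 2: syllable 1 onset /lp/: /l/ (liquid, 4) → /p/ (stop, 1) does not rise → ill-formed

no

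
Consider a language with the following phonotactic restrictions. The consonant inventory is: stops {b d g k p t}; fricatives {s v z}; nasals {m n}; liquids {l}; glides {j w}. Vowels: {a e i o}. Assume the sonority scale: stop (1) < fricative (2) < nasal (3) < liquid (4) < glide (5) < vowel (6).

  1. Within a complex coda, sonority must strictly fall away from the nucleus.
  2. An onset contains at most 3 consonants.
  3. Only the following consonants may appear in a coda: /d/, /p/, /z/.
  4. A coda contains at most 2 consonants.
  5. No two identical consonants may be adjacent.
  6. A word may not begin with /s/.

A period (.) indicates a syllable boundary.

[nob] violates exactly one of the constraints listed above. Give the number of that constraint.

3

[nob]: syllable 1 coda contains /b/, which is not a licensed coda consonant.
This is a violation of constraint 3: "Only the following consonants may appear in a coda: /d/, /p/, /z/."
The remaining constraints (1, 2, 4, 5, 6) are satisfied.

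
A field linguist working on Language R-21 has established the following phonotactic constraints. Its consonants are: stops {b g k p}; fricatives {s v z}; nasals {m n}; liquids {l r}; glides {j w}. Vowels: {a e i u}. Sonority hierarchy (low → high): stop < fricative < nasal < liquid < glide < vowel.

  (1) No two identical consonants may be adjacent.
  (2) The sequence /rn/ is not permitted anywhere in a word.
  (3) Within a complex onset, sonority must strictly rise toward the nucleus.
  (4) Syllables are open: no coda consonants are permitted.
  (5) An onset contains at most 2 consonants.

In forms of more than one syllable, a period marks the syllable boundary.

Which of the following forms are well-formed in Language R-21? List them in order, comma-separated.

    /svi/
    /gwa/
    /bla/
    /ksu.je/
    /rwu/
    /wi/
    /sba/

/gwa/, /bla/, /ksu.je/, /rwu/, /wi/

/svi/ — violates constraint 3: syllable 1 onset /sv/: /s/ (fricative, 2) → /v/ (fricative, 2) does not rise → ill-formed
/gwa/ — σ1 onset /gw/ (1→5 rises), coda /∅/ ok → well-formed
/bla/ — σ1 onset /bl/ (1→4 rises), coda /∅/ ok → well-formed
/ksu.je/ — σ1 onset /ks/ (1→2 rises), coda /∅/ ok; σ2 onset /j/, coda /∅/ ok → well-formed
/rwu/ — σ1 onset /rw/ (4→5 rises), coda /∅/ ok → well-formed
/wi/ — σ1 onset /w/, coda /∅/ ok → well-formed
/sba/ — violates constraint 3: syllable 1 onset /sb/: /s/ (fricative, 2) → /b/ (stop, 1) does not rise → ill-formed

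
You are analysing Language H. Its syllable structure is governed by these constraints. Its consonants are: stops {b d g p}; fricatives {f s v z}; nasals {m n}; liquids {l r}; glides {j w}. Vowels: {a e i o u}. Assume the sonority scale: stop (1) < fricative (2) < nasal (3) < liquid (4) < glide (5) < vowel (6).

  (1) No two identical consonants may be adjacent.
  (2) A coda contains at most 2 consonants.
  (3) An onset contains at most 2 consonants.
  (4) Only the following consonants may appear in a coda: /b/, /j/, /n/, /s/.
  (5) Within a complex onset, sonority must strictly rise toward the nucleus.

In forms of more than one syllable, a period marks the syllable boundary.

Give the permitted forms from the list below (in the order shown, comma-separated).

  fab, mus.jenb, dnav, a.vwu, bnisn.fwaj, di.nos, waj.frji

fab, mus.jenb, a.vwu, bnisn.fwaj, di.nos

fab — σ1 onset /f/, coda /b/ ok → permitted
mus.jenb — σ1 onset /m/, coda /s/ ok; σ2 onset /j/, coda /nb/ (2C) ok → permitted
dnav — violates constraint 4: syllable 1 coda contains /v/, which is not a licensed coda consonant → not permitted
a.vwu — σ1 onset /∅/, coda /∅/ ok; σ2 onset /vw/ (2→5 rises), coda /∅/ ok → permitted
bnisn.fwaj — σ1 onset /bn/ (1→3 rises), coda /sn/ (2C) ok; σ2 onset /fw/ (2→5 rises), coda /j/ ok → permitted
di.nos — σ1 onset /d/, coda /∅/ ok; σ2 onset /n/, coda /s/ ok → permitted
waj.frji — violates constraint 3: syllable 2 onset /frj/ has 3 consonants (> 2) → not permitted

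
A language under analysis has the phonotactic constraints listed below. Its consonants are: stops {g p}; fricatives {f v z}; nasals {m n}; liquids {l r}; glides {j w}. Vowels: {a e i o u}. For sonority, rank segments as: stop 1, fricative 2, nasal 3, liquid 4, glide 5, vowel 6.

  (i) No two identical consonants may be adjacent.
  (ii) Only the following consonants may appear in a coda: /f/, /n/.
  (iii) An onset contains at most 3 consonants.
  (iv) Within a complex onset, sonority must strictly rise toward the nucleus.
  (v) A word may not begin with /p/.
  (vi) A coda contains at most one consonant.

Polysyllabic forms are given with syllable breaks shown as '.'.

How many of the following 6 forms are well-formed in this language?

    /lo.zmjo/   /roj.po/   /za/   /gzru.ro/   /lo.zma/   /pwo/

4

/lo.zmjo/ — σ1 onset /l/, coda /∅/ ok; σ2 onset /zmj/ (2→3→5 rises), coda /∅/ ok → well-formed
/roj.po/ — violates constraint (ii): syllable 1 coda contains /j/, which is not a licensed coda consonant → ill-formed
/za/ — σ1 onset /z/, coda /∅/ ok → well-formed
/gzru.ro/ — σ1 onset /gzr/ (1→2→4 rises), coda /∅/ ok; σ2 onset /r/, coda /∅/ ok → well-formed
/lo.zma/ — σ1 onset /l/, coda /∅/ ok; σ2 onset /zm/ (2→3 rises), coda /∅/ ok → well-formed
/pwo/ — violates constraint (v): word begins with /p/ → ill-formed
Well-formed: /lo.zmjo/, /za/, /gzru.ro/, /lo.zma/ → 4.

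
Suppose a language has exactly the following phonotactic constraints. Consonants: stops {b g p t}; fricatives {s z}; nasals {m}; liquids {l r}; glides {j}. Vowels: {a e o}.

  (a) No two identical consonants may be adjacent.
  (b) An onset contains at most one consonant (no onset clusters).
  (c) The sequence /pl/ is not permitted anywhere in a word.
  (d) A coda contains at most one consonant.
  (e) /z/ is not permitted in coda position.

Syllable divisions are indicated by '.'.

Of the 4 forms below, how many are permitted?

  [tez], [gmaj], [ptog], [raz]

0

[tez] — violates constraint (e): syllable 1 coda contains /z/ → not permitted
[gmaj] — violates constraint (b): syllable 1 onset /gm/ has 2 consonants (> 1) → not permitted
[ptog] — violates constraint (b): syllable 1 onset /pt/ has 2 consonants (> 1) → not permitted
[raz] — violates constraint (e): syllable 1 coda contains /z/ → not permitted
No form is permitted → 0.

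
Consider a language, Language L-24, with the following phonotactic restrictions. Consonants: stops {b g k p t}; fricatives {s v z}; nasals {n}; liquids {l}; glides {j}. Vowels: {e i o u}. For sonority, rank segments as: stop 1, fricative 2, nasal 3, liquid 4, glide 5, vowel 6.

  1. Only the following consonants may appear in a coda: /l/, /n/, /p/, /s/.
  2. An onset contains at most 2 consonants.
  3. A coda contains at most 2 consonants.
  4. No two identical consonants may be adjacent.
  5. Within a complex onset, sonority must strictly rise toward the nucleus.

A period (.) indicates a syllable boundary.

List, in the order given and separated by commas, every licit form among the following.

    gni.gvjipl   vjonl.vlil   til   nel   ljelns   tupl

vjonl.vlil, til, nel, tupl

gni.gvjipl — violates constraint 2: syllable 2 onset /gvj/ has 3 consonants (> 2) → illicit
vjonl.vlil — σ1 onset /vj/ (2→5 rises), coda /nl/ (2C) ok; σ2 onset /vl/ (2→4 rises), coda /l/ ok → licit
til — σ1 onset /t/, coda /l/ ok → licit
nel — σ1 onset /n/, coda /l/ ok → licit
ljelns — violates constraint 3: syllable 1 coda /lns/ has 3 consonants (> 2) → illicit
tupl — σ1 onset /t/, coda /pl/ (2C) ok → licit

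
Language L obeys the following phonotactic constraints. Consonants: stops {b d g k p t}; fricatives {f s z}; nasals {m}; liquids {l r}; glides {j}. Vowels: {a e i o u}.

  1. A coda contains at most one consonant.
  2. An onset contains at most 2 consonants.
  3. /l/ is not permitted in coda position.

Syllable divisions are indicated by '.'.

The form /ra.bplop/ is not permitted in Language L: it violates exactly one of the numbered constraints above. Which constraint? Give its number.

2

/ra.bplop/: syllable 2 onset /bpl/ has 3 consonants (> 2).
This is a violation of constraint 2: "An onset contains at most 2 consonants."
The remaining constraints (1, 3) are satisfied.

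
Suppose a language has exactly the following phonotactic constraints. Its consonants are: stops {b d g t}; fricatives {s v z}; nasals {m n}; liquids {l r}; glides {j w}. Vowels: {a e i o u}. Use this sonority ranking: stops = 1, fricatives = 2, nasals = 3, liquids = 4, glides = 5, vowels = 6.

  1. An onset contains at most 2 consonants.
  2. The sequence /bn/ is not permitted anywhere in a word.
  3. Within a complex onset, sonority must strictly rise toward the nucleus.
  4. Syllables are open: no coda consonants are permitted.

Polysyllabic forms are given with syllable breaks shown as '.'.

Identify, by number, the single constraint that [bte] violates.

[bte]: syllable 1 onset /bt/: /b/ (stop, 1) → /t/ (stop, 1) does not rise.
This is a violation of constraint 3: "Within a complex onset, sonority must strictly rise toward the nucleus."
The remaining constraints (1, 2, 4) are satisfied.

3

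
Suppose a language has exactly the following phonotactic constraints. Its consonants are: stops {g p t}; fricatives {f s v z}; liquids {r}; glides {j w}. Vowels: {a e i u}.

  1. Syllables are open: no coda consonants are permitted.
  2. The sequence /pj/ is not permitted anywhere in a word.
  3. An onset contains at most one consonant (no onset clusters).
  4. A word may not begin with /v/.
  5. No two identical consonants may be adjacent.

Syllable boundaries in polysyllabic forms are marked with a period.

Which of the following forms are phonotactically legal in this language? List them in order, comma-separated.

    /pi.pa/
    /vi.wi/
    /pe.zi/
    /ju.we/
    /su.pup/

/pi.pa/ — σ1 onset /p/, coda /∅/ ok; σ2 onset /p/, coda /∅/ ok → phonotactically legal
/vi.wi/ — violates constraint 4: word begins with /v/ → phonotactically illegal
/pe.zi/ — σ1 onset /p/, coda /∅/ ok; σ2 onset /z/, coda /∅/ ok → phonotactically legal
/ju.we/ — σ1 onset /j/, coda /∅/ ok; σ2 onset /w/, coda /∅/ ok → phonotactically legal
/su.pup/ — violates constraint 1: syllable 2 coda /p/ has 1 consonant (> 0) → phonotactically illegal

/pi.pa/, /pe.zi/, /ju.we/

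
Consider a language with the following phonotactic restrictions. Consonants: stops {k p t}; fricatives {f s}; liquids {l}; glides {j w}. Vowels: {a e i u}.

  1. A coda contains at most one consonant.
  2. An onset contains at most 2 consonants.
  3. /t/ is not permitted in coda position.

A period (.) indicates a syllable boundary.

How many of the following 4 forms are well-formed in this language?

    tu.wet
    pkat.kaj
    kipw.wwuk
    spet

tu.wet — violates constraint 3: syllable 2 coda contains /t/ → ill-formed
pkat.kaj — violates constraint 3: syllable 1 coda contains /t/ → ill-formed
kipw.wwuk — violates constraint 1: syllable 1 coda /pw/ has 2 consonants (> 1) → ill-formed
spet — violates constraint 3: syllable 1 coda contains /t/ → ill-formed
No form is well-formed → 0.

0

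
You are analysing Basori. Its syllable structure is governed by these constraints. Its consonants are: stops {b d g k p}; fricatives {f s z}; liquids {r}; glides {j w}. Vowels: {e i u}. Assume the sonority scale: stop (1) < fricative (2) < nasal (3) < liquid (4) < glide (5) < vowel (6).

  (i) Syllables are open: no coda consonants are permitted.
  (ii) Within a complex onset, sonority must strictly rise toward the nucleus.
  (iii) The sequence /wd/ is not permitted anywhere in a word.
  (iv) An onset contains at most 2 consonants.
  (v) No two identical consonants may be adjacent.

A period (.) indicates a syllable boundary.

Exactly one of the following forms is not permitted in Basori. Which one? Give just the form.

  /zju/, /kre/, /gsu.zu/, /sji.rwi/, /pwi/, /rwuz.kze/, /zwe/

/zju/ — σ1 onset /zj/ (2→5 rises), coda /∅/ ok → permitted
/kre/ — σ1 onset /kr/ (1→4 rises), coda /∅/ ok → permitted
/gsu.zu/ — σ1 onset /gs/ (1→2 rises), coda /∅/ ok; σ2 onset /z/, coda /∅/ ok → permitted
/sji.rwi/ — σ1 onset /sj/ (2→5 rises), coda /∅/ ok; σ2 onset /rw/ (4→5 rises), coda /∅/ ok → permitted
/pwi/ — σ1 onset /pw/ (1→5 rises), coda /∅/ ok → permitted
/rwuz.kze/ — violates constraint (i): syllable 1 coda /z/ has 1 consonant (> 0) → not permitted
/zwe/ — σ1 onset /zw/ (2→5 rises), coda /∅/ ok → permitted

/rwuz.kze/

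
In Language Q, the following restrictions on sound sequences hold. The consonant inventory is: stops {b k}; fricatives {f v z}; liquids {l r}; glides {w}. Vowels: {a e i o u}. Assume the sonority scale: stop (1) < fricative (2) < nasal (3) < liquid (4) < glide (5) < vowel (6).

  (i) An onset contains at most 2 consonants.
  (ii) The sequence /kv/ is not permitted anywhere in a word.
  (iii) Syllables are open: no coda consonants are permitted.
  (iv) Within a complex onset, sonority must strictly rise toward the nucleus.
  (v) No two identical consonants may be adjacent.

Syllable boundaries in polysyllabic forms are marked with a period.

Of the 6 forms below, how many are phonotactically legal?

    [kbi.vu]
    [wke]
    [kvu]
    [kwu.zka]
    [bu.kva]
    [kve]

0

[kbi.vu] — violates constraint (iv): syllable 1 onset /kb/: /k/ (stop, 1) → /b/ (stop, 1) does not rise → phonotactically illegal
[wke] — violates constraint (iv): syllable 1 onset /wk/: /w/ (glide, 5) → /k/ (stop, 1) does not rise → phonotactically illegal
[kvu] — violates constraint (ii): contains banned sequence /kv/ → phonotactically illegal
[kwu.zka] — violates constraint (iv): syllable 2 onset /zk/: /z/ (fricative, 2) → /k/ (stop, 1) does not rise → phonotactically illegal
[bu.kva] — violates constraint (ii): contains banned sequence /kv/ → phonotactically illegal
[kve] — violates constraint (ii): contains banned sequence /kv/ → phonotactically illegal
No form is phonotactically legal → 0.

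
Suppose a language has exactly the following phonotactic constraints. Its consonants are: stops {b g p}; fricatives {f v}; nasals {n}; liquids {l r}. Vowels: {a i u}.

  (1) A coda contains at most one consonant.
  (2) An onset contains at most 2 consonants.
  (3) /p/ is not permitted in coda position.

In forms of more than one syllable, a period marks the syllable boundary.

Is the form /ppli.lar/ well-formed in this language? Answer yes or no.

no

/ppli.lar/ — violates constraint 2: syllable 1 onset /ppl/ has 3 consonants (> 2) → ill-formed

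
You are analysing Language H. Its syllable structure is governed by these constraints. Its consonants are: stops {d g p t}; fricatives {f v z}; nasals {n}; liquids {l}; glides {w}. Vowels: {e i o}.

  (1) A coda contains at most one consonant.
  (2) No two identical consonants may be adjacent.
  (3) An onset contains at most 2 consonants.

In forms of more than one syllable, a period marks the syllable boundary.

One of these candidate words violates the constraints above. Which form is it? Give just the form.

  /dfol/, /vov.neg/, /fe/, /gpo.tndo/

/dfol/ — σ1 onset /df/ (2C), coda /l/ ok → permitted
/vov.neg/ — σ1 onset /v/, coda /v/ ok; σ2 onset /n/, coda /g/ ok → permitted
/fe/ — σ1 onset /f/, coda /∅/ ok → permitted
/gpo.tndo/ — violates constraint 3: syllable 2 onset /tnd/ has 3 consonants (> 2) → not permitted

/gpo.tndo/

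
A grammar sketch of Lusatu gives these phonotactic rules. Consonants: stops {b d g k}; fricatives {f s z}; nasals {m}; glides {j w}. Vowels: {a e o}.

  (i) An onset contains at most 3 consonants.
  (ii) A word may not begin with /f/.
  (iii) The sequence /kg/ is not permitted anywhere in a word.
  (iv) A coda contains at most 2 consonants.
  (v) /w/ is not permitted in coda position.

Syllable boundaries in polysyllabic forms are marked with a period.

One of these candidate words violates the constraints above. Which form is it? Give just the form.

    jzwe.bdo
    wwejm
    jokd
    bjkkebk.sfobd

jzwe.bdo — σ1 onset /jzw/ (3C), coda /∅/ ok; σ2 onset /bd/ (2C), coda /∅/ ok → phonotactically legal
wwejm — σ1 onset /ww/ (2C), coda /jm/ (2C) ok → phonotactically legal
jokd — σ1 onset /j/, coda /kd/ (2C) ok → phonotactically legal
bjkkebk.sfobd — violates constraint (i): syllable 1 onset /bjkk/ has 4 consonants (> 3) → phonotactically illegal

bjkkebk.sfobd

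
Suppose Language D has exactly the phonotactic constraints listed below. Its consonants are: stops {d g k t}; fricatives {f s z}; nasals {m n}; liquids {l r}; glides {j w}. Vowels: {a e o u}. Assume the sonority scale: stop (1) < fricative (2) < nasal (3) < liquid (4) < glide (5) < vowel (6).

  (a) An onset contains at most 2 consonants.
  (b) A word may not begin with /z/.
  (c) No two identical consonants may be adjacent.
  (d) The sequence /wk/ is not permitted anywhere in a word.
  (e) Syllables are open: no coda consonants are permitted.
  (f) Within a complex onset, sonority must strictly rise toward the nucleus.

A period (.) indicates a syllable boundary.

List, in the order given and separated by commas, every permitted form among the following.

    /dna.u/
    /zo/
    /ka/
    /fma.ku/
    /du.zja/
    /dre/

/dna.u/, /ka/, /fma.ku/, /du.zja/, /dre/

/dna.u/ — σ1 onset /dn/ (1→3 rises), coda /∅/ ok; σ2 onset /∅/, coda /∅/ ok → permitted
/zo/ — violates constraint (b): word begins with /z/ → not permitted
/ka/ — σ1 onset /k/, coda /∅/ ok → permitted
/fma.ku/ — σ1 onset /fm/ (2→3 rises), coda /∅/ ok; σ2 onset /k/, coda /∅/ ok → permitted
/du.zja/ — σ1 onset /d/, coda /∅/ ok; σ2 onset /zj/ (2→5 rises), coda /∅/ ok → permitted
/dre/ — σ1 onset /dr/ (1→4 rises), coda /∅/ ok → permitted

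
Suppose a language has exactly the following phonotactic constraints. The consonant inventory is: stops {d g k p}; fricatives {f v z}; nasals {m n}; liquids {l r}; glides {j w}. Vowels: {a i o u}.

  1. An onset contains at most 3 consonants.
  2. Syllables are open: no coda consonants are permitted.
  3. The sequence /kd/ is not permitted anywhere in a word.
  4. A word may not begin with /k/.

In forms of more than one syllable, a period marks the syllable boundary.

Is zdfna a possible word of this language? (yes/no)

no

zdfna — violates constraint 1: syllable 1 onset /zdfn/ has 4 consonants (> 3) → phonotactically illegal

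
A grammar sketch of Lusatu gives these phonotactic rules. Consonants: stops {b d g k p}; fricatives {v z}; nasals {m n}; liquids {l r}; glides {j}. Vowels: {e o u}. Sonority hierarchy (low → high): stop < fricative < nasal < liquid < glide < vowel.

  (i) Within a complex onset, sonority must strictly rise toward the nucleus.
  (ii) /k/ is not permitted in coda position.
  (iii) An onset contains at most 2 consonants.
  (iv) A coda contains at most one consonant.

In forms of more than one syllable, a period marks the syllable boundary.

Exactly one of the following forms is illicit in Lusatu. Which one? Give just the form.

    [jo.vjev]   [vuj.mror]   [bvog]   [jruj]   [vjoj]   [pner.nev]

[jo.vjev] — σ1 onset /j/, coda /∅/ ok; σ2 onset /vj/ (2→5 rises), coda /v/ ok → licit
[vuj.mror] — σ1 onset /v/, coda /j/ ok; σ2 onset /mr/ (3→4 rises), coda /r/ ok → licit
[bvog] — σ1 onset /bv/ (1→2 rises), coda /g/ ok → licit
[jruj] — violates constraint (i): syllable 1 onset /jr/: /j/ (glide, 5) → /r/ (liquid, 4) does not rise → illicit
[vjoj] — σ1 onset /vj/ (2→5 rises), coda /j/ ok → licit
[pner.nev] — σ1 onset /pn/ (1→3 rises), coda /r/ ok; σ2 onset /n/, coda /v/ ok → licit

[jruj]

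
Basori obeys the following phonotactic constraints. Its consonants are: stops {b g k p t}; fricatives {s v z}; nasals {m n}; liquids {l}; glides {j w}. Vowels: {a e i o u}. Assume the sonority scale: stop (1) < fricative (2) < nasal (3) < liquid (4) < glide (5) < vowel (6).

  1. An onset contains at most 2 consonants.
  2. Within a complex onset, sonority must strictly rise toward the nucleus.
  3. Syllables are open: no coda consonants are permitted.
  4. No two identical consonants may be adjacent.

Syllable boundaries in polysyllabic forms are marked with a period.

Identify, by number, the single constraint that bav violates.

bav: syllable 1 coda /v/ has 1 consonant (> 0).
This is a violation of constraint 3: "Syllables are open: no coda consonants are permitted."
The remaining constraints (1, 2, 4) are satisfied.

3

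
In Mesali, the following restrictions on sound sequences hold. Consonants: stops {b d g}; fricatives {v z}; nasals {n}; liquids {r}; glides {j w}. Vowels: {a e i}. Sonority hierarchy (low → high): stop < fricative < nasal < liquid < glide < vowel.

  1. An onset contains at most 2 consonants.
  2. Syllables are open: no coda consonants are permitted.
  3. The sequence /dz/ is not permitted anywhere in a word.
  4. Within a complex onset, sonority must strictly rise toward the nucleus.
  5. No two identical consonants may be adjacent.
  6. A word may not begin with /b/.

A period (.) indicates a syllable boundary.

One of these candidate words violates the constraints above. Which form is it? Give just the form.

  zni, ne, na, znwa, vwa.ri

zni — σ1 onset /zn/ (2→3 rises), coda /∅/ ok → phonotactically legal
ne — σ1 onset /n/, coda /∅/ ok → phonotactically legal
na — σ1 onset /n/, coda /∅/ ok → phonotactically legal
znwa — violates constraint 1: syllable 1 onset /znw/ has 3 consonants (> 2) → phonotactically illegal
vwa.ri — σ1 onset /vw/ (2→5 rises), coda /∅/ ok; σ2 onset /r/, coda /∅/ ok → phonotactically legal

znwa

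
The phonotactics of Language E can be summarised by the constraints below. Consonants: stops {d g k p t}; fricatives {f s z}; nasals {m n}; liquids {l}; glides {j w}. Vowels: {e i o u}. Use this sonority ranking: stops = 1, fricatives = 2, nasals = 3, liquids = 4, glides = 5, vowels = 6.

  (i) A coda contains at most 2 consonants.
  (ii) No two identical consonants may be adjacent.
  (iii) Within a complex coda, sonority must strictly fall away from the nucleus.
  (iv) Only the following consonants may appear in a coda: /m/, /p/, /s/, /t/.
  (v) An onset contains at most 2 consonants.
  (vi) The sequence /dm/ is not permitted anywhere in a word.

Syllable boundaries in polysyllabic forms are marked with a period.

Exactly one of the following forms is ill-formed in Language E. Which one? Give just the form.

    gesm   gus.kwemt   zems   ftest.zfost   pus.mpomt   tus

gesm — violates constraint (iii): syllable 1 coda /sm/: /s/ (fricative, 2) → /m/ (nasal, 3) does not fall → ill-formed
gus.kwemt — σ1 onset /g/, coda /s/ ok; σ2 onset /kw/ (2C), coda /mt/ (3→1 falls) ok → well-formed
zems — σ1 onset /z/, coda /ms/ (3→2 falls) ok → well-formed
ftest.zfost — σ1 onset /ft/ (2C), coda /st/ (2→1 falls) ok; σ2 onset /zf/ (2C), coda /st/ (2→1 falls) ok → well-formed
pus.mpomt — σ1 onset /p/, coda /s/ ok; σ2 onset /mp/ (2C), coda /mt/ (3→1 falls) ok → well-formed
tus — σ1 onset /t/, coda /s/ ok → well-formed

gesm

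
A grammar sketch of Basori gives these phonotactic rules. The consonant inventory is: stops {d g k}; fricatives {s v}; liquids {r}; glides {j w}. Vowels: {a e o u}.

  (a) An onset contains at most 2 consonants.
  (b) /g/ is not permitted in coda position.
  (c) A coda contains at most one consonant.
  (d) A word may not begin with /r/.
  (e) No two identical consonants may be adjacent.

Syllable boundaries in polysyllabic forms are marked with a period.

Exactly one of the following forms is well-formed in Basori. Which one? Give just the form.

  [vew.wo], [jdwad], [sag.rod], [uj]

[vew.wo] — violates constraint (e): adjacent identical consonants /ww/ → ill-formed
[jdwad] — violates constraint (a): syllable 1 onset /jdw/ has 3 consonants (> 2) → ill-formed
[sag.rod] — violates constraint (b): syllable 1 coda contains /g/ → ill-formed
[uj] — σ1 onset /∅/, coda /j/ ok → well-formed

[uj]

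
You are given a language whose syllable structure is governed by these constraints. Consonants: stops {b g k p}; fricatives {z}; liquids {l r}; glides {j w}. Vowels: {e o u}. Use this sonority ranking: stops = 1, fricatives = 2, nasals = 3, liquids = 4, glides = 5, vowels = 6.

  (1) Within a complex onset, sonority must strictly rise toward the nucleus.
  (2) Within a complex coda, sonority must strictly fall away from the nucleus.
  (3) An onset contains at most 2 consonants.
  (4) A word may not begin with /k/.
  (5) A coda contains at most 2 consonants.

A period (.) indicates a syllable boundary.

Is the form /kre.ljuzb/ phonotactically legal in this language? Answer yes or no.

/kre.ljuzb/ — violates constraint 4: word begins with /k/ → phonotactically illegal

no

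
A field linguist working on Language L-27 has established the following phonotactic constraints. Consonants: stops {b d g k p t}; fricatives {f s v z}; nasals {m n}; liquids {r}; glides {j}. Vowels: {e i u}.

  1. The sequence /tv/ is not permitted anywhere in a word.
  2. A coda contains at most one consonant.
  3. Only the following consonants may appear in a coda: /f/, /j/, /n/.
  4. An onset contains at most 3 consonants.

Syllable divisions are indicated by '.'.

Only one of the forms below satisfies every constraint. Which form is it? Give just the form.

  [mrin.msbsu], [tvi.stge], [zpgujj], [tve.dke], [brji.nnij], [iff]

[brji.nnij]

[mrin.msbsu] — violates constraint 4: syllable 2 onset /msbs/ has 4 consonants (> 3) → ill-formed
[tvi.stge] — violates constraint 1: contains banned sequence /tv/ → ill-formed
[zpgujj] — violates constraint 2: syllable 1 coda /jj/ has 2 consonants (> 1) → ill-formed
[tve.dke] — violates constraint 1: contains banned sequence /tv/ → ill-formed
[brji.nnij] — σ1 onset /brj/ (3C), coda /∅/ ok; σ2 onset /nn/ (2C), coda /j/ ok → well-formed
[iff] — violates constraint 2: syllable 1 coda /ff/ has 2 consonants (> 1) → ill-formed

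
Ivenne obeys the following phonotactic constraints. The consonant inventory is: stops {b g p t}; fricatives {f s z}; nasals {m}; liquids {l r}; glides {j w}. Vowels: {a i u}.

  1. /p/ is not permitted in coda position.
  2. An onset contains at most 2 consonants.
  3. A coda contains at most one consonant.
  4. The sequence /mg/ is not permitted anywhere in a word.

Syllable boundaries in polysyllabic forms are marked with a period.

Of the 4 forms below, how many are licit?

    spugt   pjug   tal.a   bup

spugt — violates constraint 3: syllable 1 coda /gt/ has 2 consonants (> 1) → illicit
pjug — σ1 onset /pj/ (2C), coda /g/ ok → licit
tal.a — σ1 onset /t/, coda /l/ ok; σ2 onset /∅/, coda /∅/ ok → licit
bup — violates constraint 1: syllable 1 coda contains /p/ → illicit
Licit: pjug, tal.a → 2.

2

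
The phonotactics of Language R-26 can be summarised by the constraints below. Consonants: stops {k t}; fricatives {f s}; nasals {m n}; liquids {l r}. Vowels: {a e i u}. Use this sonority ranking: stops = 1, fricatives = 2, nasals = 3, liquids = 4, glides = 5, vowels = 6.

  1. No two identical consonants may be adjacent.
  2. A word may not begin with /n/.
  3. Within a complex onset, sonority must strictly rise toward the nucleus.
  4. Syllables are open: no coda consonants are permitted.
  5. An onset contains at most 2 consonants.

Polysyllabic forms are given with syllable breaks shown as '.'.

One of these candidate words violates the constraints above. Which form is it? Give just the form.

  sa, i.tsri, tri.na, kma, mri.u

i.tsri

sa — σ1 onset /s/, coda /∅/ ok → licit
i.tsri — violates constraint 5: syllable 2 onset /tsr/ has 3 consonants (> 2) → illicit
tri.na — σ1 onset /tr/ (1→4 rises), coda /∅/ ok; σ2 onset /n/, coda /∅/ ok → licit
kma — σ1 onset /km/ (1→3 rises), coda /∅/ ok → licit
mri.u — σ1 onset /mr/ (3→4 rises), coda /∅/ ok; σ2 onset /∅/, coda /∅/ ok → licit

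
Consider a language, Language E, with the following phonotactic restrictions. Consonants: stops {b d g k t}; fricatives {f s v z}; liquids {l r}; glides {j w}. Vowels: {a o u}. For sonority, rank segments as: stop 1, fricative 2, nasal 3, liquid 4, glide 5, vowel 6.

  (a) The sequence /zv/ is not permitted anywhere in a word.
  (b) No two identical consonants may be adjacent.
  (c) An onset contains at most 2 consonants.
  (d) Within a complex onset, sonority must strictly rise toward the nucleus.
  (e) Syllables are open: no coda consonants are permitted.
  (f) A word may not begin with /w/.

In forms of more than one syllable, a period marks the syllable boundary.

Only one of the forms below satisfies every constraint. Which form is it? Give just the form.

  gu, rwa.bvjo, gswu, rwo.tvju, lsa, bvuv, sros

gu — σ1 onset /g/, coda /∅/ ok → well-formed
rwa.bvjo — violates constraint (c): syllable 2 onset /bvj/ has 3 consonants (> 2) → ill-formed
gswu — violates constraint (c): syllable 1 onset /gsw/ has 3 consonants (> 2) → ill-formed
rwo.tvju — violates constraint (c): syllable 2 onset /tvj/ has 3 consonants (> 2) → ill-formed
lsa — violates constraint (d): syllable 1 onset /ls/: /l/ (liquid, 4) → /s/ (fricative, 2) does not rise → ill-formed
bvuv — violates constraint (e): syllable 1 coda /v/ has 1 consonant (> 0) → ill-formed
sros — violates constraint (e): syllable 1 coda /s/ has 1 consonant (> 0) → ill-formed

gu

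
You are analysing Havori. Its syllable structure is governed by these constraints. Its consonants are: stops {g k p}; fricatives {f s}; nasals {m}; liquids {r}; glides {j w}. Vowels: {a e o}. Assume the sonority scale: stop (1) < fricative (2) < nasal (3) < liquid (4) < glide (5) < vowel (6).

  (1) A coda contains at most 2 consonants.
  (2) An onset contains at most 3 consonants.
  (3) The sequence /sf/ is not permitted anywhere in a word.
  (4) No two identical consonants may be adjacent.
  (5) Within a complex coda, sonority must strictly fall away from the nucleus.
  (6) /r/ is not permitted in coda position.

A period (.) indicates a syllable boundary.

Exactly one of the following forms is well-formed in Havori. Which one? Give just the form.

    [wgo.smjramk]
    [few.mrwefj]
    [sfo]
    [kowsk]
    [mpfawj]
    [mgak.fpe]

[mgak.fpe]

[wgo.smjramk] — violates constraint 2: syllable 2 onset /smjr/ has 4 consonants (> 3) → ill-formed
[few.mrwefj] — violates constraint 5: syllable 2 coda /fj/: /f/ (fricative, 2) → /j/ (glide, 5) does not fall → ill-formed
[sfo] — violates constraint 3: contains banned sequence /sf/ → ill-formed
[kowsk] — violates constraint 1: syllable 1 coda /wsk/ has 3 consonants (> 2) → ill-formed
[mpfawj] — violates constraint 5: syllable 1 coda /wj/: /w/ (glide, 5) → /j/ (glide, 5) does not fall → ill-formed
[mgak.fpe] — σ1 onset /mg/ (2C), coda /k/ ok; σ2 onset /fp/ (2C), coda /∅/ ok → well-formed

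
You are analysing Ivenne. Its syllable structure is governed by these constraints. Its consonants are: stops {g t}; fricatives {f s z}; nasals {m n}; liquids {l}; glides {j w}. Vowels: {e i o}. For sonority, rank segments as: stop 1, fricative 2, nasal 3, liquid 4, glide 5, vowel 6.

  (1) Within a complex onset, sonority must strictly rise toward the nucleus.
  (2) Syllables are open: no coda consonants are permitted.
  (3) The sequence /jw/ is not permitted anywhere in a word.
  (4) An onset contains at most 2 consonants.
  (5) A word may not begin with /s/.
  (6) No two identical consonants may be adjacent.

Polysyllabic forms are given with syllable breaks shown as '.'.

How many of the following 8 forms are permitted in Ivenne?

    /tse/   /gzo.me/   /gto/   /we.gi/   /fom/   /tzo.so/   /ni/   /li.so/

6

/tse/ — σ1 onset /ts/ (1→2 rises), coda /∅/ ok → permitted
/gzo.me/ — σ1 onset /gz/ (1→2 rises), coda /∅/ ok; σ2 onset /m/, coda /∅/ ok → permitted
/gto/ — violates constraint 1: syllable 1 onset /gt/: /g/ (stop, 1) → /t/ (stop, 1) does not rise → not permitted
/we.gi/ — σ1 onset /w/, coda /∅/ ok; σ2 onset /g/, coda /∅/ ok → permitted
/fom/ — violates constraint 2: syllable 1 coda /m/ has 1 consonant (> 0) → not permitted
/tzo.so/ — σ1 onset /tz/ (1→2 rises), coda /∅/ ok; σ2 onset /s/, coda /∅/ ok → permitted
/ni/ — σ1 onset /n/, coda /∅/ ok → permitted
/li.so/ — σ1 onset /l/, coda /∅/ ok; σ2 onset /s/, coda /∅/ ok → permitted
Permitted: /tse/, /gzo.me/, /we.gi/, /tzo.so/, /ni/, /li.so/ → 6.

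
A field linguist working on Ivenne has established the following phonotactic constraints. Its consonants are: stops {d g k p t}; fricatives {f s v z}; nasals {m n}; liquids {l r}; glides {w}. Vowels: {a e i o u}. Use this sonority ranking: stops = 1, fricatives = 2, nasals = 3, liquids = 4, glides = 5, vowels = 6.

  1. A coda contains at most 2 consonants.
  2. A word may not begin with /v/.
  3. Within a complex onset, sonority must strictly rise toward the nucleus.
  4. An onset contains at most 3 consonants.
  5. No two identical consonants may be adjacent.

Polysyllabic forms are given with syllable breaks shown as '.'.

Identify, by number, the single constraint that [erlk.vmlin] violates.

1

[erlk.vmlin]: syllable 1 coda /rlk/ has 3 consonants (> 2).
This is a violation of constraint 1: "A coda contains at most 2 consonants."
The remaining constraints (2, 3, 4, 5) are satisfied.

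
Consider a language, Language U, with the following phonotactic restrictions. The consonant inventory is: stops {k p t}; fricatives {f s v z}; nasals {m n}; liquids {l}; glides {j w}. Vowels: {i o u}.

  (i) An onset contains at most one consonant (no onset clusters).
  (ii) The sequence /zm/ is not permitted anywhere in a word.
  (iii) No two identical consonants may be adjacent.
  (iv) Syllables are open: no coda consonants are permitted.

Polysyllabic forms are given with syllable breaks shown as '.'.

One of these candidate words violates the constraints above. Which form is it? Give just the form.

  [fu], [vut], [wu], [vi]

[vut]

[fu] — σ1 onset /f/, coda /∅/ ok → well-formed
[vut] — violates constraint (iv): syllable 1 coda /t/ has 1 consonant (> 0) → ill-formed
[wu] — σ1 onset /w/, coda /∅/ ok → well-formed
[vi] — σ1 onset /v/, coda /∅/ ok → well-formed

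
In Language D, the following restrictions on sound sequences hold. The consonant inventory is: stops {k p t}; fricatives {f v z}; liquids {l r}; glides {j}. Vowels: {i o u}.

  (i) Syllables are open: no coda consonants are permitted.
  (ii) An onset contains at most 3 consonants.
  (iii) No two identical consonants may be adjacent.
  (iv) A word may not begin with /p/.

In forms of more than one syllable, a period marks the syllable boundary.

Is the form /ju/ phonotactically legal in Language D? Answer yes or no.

/ju/ — σ1 onset /j/, coda /∅/ ok → phonotactically legal

yes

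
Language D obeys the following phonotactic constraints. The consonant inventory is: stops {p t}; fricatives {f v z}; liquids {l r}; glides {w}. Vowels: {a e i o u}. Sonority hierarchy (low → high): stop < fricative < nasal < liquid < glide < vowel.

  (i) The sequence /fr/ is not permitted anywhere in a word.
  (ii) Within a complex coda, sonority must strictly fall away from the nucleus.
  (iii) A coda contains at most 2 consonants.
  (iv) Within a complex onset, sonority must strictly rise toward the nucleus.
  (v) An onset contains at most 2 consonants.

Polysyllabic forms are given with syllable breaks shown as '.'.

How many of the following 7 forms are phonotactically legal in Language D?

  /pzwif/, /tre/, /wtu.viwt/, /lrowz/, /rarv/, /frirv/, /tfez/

/pzwif/ — violates constraint (v): syllable 1 onset /pzw/ has 3 consonants (> 2) → phonotactically illegal
/tre/ — σ1 onset /tr/ (1→4 rises), coda /∅/ ok → phonotactically legal
/wtu.viwt/ — violates constraint (iv): syllable 1 onset /wt/: /w/ (glide, 5) → /t/ (stop, 1) does not rise → phonotactically illegal
/lrowz/ — violates constraint (iv): syllable 1 onset /lr/: /l/ (liquid, 4) → /r/ (liquid, 4) does not rise → phonotactically illegal
/rarv/ — σ1 onset /r/, coda /rv/ (4→2 falls) ok → phonotactically legal
/frirv/ — violates constraint (i): contains banned sequence /fr/ → phonotactically illegal
/tfez/ — σ1 onset /tf/ (1→2 rises), coda /z/ ok → phonotactically legal
Phonotactically legal: /tre/, /rarv/, /tfez/ → 3.

3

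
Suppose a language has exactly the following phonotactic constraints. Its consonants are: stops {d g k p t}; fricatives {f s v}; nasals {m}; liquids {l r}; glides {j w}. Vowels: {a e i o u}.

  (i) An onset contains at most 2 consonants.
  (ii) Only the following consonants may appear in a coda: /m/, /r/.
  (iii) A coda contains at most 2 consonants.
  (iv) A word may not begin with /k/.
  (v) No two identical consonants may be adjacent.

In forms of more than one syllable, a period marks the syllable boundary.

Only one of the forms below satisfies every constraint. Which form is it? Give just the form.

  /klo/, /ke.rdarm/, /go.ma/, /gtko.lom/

/klo/ — violates constraint (iv): word begins with /k/ → illicit
/ke.rdarm/ — violates constraint (iv): word begins with /k/ → illicit
/go.ma/ — σ1 onset /g/, coda /∅/ ok; σ2 onset /m/, coda /∅/ ok → licit
/gtko.lom/ — violates constraint (i): syllable 1 onset /gtk/ has 3 consonants (> 2) → illicit

/go.ma/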